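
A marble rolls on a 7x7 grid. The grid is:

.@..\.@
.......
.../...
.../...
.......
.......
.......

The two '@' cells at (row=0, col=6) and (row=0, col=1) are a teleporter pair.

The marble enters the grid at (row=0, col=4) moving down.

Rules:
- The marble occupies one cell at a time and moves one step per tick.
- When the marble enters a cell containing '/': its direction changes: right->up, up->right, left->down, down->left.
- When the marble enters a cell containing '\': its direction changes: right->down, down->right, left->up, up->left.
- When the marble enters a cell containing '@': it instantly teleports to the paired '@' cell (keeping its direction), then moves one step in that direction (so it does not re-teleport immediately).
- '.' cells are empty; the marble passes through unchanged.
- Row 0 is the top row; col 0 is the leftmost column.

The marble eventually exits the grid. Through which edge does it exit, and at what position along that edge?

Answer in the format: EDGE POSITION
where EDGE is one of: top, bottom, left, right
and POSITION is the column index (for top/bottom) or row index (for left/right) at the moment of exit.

Step 1: enter (0,4), '\' deflects down->right, move right to (0,5)
Step 2: enter (0,5), '.' pass, move right to (0,6)
Step 3: enter (0,6), '@' teleport (0,6)->(0,1), also enter (0,1), move right to (0,2)
Step 4: enter (0,2), '.' pass, move right to (0,3)
Step 5: enter (0,3), '.' pass, move right to (0,4)
Step 6: enter (0,4), '\' deflects right->down, move down to (1,4)
Step 7: enter (1,4), '.' pass, move down to (2,4)
Step 8: enter (2,4), '.' pass, move down to (3,4)
Step 9: enter (3,4), '.' pass, move down to (4,4)
Step 10: enter (4,4), '.' pass, move down to (5,4)
Step 11: enter (5,4), '.' pass, move down to (6,4)
Step 12: enter (6,4), '.' pass, move down to (7,4)
Step 13: at (7,4) — EXIT via bottom edge, pos 4

Answer: bottom 4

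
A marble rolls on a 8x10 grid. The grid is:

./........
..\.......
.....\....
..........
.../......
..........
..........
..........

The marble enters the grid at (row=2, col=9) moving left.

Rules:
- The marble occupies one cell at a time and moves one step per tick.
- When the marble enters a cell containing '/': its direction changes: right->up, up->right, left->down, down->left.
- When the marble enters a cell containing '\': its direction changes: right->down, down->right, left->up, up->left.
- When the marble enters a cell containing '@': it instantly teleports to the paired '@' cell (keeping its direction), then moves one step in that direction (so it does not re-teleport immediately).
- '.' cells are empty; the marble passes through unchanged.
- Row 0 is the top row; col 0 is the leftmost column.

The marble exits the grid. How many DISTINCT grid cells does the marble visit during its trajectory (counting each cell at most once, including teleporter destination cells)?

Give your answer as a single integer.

Step 1: enter (2,9), '.' pass, move left to (2,8)
Step 2: enter (2,8), '.' pass, move left to (2,7)
Step 3: enter (2,7), '.' pass, move left to (2,6)
Step 4: enter (2,6), '.' pass, move left to (2,5)
Step 5: enter (2,5), '\' deflects left->up, move up to (1,5)
Step 6: enter (1,5), '.' pass, move up to (0,5)
Step 7: enter (0,5), '.' pass, move up to (-1,5)
Step 8: at (-1,5) — EXIT via top edge, pos 5
Distinct cells visited: 7 (path length 7)

Answer: 7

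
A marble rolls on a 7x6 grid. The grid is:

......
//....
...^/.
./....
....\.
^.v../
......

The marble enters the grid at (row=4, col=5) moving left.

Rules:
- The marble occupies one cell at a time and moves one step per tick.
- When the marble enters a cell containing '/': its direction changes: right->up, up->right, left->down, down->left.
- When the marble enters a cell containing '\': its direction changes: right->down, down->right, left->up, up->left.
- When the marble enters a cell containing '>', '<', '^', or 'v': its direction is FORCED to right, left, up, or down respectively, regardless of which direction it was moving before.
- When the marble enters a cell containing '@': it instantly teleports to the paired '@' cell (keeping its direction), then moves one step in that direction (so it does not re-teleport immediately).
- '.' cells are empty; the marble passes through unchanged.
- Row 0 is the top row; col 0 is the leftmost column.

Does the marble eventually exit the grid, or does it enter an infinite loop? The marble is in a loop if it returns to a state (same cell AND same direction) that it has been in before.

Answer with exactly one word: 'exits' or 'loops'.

Answer: exits

Derivation:
Step 1: enter (4,5), '.' pass, move left to (4,4)
Step 2: enter (4,4), '\' deflects left->up, move up to (3,4)
Step 3: enter (3,4), '.' pass, move up to (2,4)
Step 4: enter (2,4), '/' deflects up->right, move right to (2,5)
Step 5: enter (2,5), '.' pass, move right to (2,6)
Step 6: at (2,6) — EXIT via right edge, pos 2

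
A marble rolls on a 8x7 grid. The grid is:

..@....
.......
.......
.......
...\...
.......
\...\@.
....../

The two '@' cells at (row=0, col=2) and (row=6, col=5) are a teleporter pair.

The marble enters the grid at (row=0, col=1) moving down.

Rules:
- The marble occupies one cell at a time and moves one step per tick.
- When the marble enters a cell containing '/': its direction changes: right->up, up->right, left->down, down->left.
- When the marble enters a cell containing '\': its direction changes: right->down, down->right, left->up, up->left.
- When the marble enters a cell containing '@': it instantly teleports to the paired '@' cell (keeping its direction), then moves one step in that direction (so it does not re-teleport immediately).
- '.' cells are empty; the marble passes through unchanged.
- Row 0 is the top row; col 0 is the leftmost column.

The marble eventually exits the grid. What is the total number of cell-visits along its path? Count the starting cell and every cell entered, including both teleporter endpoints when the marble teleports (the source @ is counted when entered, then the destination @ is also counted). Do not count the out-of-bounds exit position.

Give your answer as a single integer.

Step 1: enter (0,1), '.' pass, move down to (1,1)
Step 2: enter (1,1), '.' pass, move down to (2,1)
Step 3: enter (2,1), '.' pass, move down to (3,1)
Step 4: enter (3,1), '.' pass, move down to (4,1)
Step 5: enter (4,1), '.' pass, move down to (5,1)
Step 6: enter (5,1), '.' pass, move down to (6,1)
Step 7: enter (6,1), '.' pass, move down to (7,1)
Step 8: enter (7,1), '.' pass, move down to (8,1)
Step 9: at (8,1) — EXIT via bottom edge, pos 1
Path length (cell visits): 8

Answer: 8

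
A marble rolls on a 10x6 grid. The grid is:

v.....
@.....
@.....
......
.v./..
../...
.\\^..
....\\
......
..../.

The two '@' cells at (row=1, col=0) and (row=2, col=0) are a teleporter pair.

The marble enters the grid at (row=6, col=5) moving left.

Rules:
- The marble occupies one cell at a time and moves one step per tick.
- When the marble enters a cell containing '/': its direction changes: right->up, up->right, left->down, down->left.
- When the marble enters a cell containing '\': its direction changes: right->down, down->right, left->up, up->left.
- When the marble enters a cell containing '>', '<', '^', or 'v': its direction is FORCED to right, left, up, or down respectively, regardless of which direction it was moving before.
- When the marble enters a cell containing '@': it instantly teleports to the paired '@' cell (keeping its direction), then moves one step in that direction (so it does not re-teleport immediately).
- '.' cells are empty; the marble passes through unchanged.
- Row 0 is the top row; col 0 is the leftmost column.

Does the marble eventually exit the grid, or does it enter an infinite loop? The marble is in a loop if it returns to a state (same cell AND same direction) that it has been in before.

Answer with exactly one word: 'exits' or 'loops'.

Step 1: enter (6,5), '.' pass, move left to (6,4)
Step 2: enter (6,4), '.' pass, move left to (6,3)
Step 3: enter (6,3), '^' forces left->up, move up to (5,3)
Step 4: enter (5,3), '.' pass, move up to (4,3)
Step 5: enter (4,3), '/' deflects up->right, move right to (4,4)
Step 6: enter (4,4), '.' pass, move right to (4,5)
Step 7: enter (4,5), '.' pass, move right to (4,6)
Step 8: at (4,6) — EXIT via right edge, pos 4

Answer: exits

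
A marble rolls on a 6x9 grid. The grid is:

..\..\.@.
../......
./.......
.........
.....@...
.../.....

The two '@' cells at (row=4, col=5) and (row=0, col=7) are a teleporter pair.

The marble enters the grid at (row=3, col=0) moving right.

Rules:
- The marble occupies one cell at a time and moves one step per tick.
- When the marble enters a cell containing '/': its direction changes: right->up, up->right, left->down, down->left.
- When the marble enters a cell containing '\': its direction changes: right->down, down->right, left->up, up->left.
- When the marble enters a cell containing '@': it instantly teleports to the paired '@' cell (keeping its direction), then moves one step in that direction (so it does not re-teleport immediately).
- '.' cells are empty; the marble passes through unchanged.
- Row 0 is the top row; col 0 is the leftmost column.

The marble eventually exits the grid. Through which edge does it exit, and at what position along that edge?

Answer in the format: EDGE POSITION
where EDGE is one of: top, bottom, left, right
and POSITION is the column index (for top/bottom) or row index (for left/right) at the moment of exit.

Answer: right 3

Derivation:
Step 1: enter (3,0), '.' pass, move right to (3,1)
Step 2: enter (3,1), '.' pass, move right to (3,2)
Step 3: enter (3,2), '.' pass, move right to (3,3)
Step 4: enter (3,3), '.' pass, move right to (3,4)
Step 5: enter (3,4), '.' pass, move right to (3,5)
Step 6: enter (3,5), '.' pass, move right to (3,6)
Step 7: enter (3,6), '.' pass, move right to (3,7)
Step 8: enter (3,7), '.' pass, move right to (3,8)
Step 9: enter (3,8), '.' pass, move right to (3,9)
Step 10: at (3,9) — EXIT via right edge, pos 3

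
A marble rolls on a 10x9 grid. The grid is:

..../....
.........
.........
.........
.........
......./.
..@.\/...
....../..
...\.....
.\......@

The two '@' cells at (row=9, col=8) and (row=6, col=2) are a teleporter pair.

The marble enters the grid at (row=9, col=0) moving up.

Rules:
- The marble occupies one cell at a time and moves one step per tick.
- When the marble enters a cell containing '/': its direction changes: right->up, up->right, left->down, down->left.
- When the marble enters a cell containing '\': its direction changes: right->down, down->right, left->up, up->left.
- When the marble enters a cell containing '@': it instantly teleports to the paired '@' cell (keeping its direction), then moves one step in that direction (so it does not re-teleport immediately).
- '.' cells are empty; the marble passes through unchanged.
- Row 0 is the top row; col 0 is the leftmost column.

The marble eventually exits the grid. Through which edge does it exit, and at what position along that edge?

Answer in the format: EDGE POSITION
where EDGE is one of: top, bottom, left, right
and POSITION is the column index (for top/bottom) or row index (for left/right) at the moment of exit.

Answer: top 0

Derivation:
Step 1: enter (9,0), '.' pass, move up to (8,0)
Step 2: enter (8,0), '.' pass, move up to (7,0)
Step 3: enter (7,0), '.' pass, move up to (6,0)
Step 4: enter (6,0), '.' pass, move up to (5,0)
Step 5: enter (5,0), '.' pass, move up to (4,0)
Step 6: enter (4,0), '.' pass, move up to (3,0)
Step 7: enter (3,0), '.' pass, move up to (2,0)
Step 8: enter (2,0), '.' pass, move up to (1,0)
Step 9: enter (1,0), '.' pass, move up to (0,0)
Step 10: enter (0,0), '.' pass, move up to (-1,0)
Step 11: at (-1,0) — EXIT via top edge, pos 0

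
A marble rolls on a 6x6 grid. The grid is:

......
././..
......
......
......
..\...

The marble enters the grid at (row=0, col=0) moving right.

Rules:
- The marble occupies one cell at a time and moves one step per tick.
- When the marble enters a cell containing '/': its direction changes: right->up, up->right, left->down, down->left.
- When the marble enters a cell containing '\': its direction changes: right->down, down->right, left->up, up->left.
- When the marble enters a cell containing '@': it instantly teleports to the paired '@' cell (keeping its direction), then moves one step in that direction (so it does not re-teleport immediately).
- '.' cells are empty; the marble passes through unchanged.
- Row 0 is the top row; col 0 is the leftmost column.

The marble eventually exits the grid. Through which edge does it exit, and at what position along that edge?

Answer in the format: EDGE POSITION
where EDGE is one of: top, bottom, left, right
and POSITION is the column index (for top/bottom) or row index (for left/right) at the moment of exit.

Answer: right 0

Derivation:
Step 1: enter (0,0), '.' pass, move right to (0,1)
Step 2: enter (0,1), '.' pass, move right to (0,2)
Step 3: enter (0,2), '.' pass, move right to (0,3)
Step 4: enter (0,3), '.' pass, move right to (0,4)
Step 5: enter (0,4), '.' pass, move right to (0,5)
Step 6: enter (0,5), '.' pass, move right to (0,6)
Step 7: at (0,6) — EXIT via right edge, pos 0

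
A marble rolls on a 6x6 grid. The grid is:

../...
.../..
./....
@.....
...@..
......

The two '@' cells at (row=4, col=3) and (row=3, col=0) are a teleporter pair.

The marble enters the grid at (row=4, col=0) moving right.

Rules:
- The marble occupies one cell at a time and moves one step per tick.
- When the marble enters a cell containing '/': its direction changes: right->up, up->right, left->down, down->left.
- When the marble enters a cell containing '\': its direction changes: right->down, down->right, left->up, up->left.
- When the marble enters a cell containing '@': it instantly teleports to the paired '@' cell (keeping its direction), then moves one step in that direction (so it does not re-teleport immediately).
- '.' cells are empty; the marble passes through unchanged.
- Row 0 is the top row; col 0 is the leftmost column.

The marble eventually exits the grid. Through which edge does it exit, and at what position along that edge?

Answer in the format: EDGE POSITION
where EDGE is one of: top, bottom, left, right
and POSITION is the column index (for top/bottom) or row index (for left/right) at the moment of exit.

Step 1: enter (4,0), '.' pass, move right to (4,1)
Step 2: enter (4,1), '.' pass, move right to (4,2)
Step 3: enter (4,2), '.' pass, move right to (4,3)
Step 4: enter (4,3), '@' teleport (4,3)->(3,0), also enter (3,0), move right to (3,1)
Step 5: enter (3,1), '.' pass, move right to (3,2)
Step 6: enter (3,2), '.' pass, move right to (3,3)
Step 7: enter (3,3), '.' pass, move right to (3,4)
Step 8: enter (3,4), '.' pass, move right to (3,5)
Step 9: enter (3,5), '.' pass, move right to (3,6)
Step 10: at (3,6) — EXIT via right edge, pos 3

Answer: right 3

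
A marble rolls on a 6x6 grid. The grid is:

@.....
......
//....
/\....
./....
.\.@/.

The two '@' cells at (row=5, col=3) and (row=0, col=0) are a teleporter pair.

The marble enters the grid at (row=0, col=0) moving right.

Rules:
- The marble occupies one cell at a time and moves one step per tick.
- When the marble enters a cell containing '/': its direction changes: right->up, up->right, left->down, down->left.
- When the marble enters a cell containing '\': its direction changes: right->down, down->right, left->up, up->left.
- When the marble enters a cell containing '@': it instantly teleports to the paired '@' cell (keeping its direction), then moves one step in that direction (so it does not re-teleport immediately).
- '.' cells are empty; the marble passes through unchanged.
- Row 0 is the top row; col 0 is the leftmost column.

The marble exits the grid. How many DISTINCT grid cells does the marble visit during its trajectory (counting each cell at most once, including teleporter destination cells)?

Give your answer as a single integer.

Step 1: enter (0,0), '@' teleport (0,0)->(5,3), also enter (5,3), move right to (5,4)
Step 2: enter (5,4), '/' deflects right->up, move up to (4,4)
Step 3: enter (4,4), '.' pass, move up to (3,4)
Step 4: enter (3,4), '.' pass, move up to (2,4)
Step 5: enter (2,4), '.' pass, move up to (1,4)
Step 6: enter (1,4), '.' pass, move up to (0,4)
Step 7: enter (0,4), '.' pass, move up to (-1,4)
Step 8: at (-1,4) — EXIT via top edge, pos 4
Distinct cells visited: 8 (path length 8)

Answer: 8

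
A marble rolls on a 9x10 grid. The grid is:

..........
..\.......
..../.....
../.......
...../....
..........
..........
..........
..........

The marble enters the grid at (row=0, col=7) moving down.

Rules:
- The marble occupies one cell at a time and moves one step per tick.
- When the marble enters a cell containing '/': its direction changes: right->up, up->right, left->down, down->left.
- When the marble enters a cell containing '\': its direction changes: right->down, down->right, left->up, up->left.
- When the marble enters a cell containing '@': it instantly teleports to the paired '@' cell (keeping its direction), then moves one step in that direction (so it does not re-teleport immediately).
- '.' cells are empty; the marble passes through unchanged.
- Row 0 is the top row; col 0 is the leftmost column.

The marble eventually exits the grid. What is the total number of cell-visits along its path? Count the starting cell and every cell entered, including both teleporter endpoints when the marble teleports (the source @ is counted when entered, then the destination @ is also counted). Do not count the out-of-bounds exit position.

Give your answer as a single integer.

Answer: 9

Derivation:
Step 1: enter (0,7), '.' pass, move down to (1,7)
Step 2: enter (1,7), '.' pass, move down to (2,7)
Step 3: enter (2,7), '.' pass, move down to (3,7)
Step 4: enter (3,7), '.' pass, move down to (4,7)
Step 5: enter (4,7), '.' pass, move down to (5,7)
Step 6: enter (5,7), '.' pass, move down to (6,7)
Step 7: enter (6,7), '.' pass, move down to (7,7)
Step 8: enter (7,7), '.' pass, move down to (8,7)
Step 9: enter (8,7), '.' pass, move down to (9,7)
Step 10: at (9,7) — EXIT via bottom edge, pos 7
Path length (cell visits): 9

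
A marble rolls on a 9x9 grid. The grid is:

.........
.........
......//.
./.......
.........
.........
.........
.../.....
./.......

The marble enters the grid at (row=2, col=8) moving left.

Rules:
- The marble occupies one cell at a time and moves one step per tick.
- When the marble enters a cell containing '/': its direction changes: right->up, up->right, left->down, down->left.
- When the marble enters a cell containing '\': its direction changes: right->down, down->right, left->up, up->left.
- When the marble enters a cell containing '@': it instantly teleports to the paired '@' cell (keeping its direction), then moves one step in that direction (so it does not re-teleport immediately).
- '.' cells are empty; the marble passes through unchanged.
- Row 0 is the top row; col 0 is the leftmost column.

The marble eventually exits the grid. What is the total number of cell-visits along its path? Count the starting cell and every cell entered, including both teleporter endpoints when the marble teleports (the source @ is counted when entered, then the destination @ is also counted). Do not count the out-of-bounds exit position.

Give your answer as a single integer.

Answer: 8

Derivation:
Step 1: enter (2,8), '.' pass, move left to (2,7)
Step 2: enter (2,7), '/' deflects left->down, move down to (3,7)
Step 3: enter (3,7), '.' pass, move down to (4,7)
Step 4: enter (4,7), '.' pass, move down to (5,7)
Step 5: enter (5,7), '.' pass, move down to (6,7)
Step 6: enter (6,7), '.' pass, move down to (7,7)
Step 7: enter (7,7), '.' pass, move down to (8,7)
Step 8: enter (8,7), '.' pass, move down to (9,7)
Step 9: at (9,7) — EXIT via bottom edge, pos 7
Path length (cell visits): 8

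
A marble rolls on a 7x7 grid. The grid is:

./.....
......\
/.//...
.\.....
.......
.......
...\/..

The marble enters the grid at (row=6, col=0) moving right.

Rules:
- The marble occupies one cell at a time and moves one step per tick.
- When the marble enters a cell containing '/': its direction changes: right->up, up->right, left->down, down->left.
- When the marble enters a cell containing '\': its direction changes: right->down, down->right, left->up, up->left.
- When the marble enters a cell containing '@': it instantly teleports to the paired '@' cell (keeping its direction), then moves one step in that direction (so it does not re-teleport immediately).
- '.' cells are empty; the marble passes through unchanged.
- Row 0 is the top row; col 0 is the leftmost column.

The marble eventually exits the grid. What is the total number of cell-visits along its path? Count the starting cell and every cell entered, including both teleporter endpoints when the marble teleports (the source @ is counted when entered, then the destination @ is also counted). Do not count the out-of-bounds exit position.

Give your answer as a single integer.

Step 1: enter (6,0), '.' pass, move right to (6,1)
Step 2: enter (6,1), '.' pass, move right to (6,2)
Step 3: enter (6,2), '.' pass, move right to (6,3)
Step 4: enter (6,3), '\' deflects right->down, move down to (7,3)
Step 5: at (7,3) — EXIT via bottom edge, pos 3
Path length (cell visits): 4

Answer: 4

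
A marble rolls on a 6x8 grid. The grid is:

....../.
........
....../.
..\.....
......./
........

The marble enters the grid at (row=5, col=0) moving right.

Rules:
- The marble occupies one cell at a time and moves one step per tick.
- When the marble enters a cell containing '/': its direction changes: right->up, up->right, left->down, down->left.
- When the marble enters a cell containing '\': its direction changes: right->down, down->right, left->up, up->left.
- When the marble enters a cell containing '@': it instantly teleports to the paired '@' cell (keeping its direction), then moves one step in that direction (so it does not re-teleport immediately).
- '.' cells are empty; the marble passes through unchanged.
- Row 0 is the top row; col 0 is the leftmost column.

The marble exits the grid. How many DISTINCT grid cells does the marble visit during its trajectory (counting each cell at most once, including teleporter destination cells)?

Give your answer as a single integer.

Step 1: enter (5,0), '.' pass, move right to (5,1)
Step 2: enter (5,1), '.' pass, move right to (5,2)
Step 3: enter (5,2), '.' pass, move right to (5,3)
Step 4: enter (5,3), '.' pass, move right to (5,4)
Step 5: enter (5,4), '.' pass, move right to (5,5)
Step 6: enter (5,5), '.' pass, move right to (5,6)
Step 7: enter (5,6), '.' pass, move right to (5,7)
Step 8: enter (5,7), '.' pass, move right to (5,8)
Step 9: at (5,8) — EXIT via right edge, pos 5
Distinct cells visited: 8 (path length 8)

Answer: 8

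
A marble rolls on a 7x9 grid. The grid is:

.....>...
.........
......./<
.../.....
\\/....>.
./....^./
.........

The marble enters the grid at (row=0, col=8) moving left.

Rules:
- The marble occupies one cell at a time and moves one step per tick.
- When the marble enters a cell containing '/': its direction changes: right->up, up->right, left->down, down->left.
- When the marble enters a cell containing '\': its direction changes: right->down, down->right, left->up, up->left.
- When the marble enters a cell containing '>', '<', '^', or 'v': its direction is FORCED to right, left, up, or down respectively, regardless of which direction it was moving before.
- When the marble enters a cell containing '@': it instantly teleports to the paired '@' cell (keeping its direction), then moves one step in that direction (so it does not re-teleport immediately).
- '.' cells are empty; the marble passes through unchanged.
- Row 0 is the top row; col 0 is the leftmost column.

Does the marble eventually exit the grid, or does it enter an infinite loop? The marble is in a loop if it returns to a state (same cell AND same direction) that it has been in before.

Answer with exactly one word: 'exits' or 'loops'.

Step 1: enter (0,8), '.' pass, move left to (0,7)
Step 2: enter (0,7), '.' pass, move left to (0,6)
Step 3: enter (0,6), '.' pass, move left to (0,5)
Step 4: enter (0,5), '>' forces left->right, move right to (0,6)
Step 5: enter (0,6), '.' pass, move right to (0,7)
Step 6: enter (0,7), '.' pass, move right to (0,8)
Step 7: enter (0,8), '.' pass, move right to (0,9)
Step 8: at (0,9) — EXIT via right edge, pos 0

Answer: exits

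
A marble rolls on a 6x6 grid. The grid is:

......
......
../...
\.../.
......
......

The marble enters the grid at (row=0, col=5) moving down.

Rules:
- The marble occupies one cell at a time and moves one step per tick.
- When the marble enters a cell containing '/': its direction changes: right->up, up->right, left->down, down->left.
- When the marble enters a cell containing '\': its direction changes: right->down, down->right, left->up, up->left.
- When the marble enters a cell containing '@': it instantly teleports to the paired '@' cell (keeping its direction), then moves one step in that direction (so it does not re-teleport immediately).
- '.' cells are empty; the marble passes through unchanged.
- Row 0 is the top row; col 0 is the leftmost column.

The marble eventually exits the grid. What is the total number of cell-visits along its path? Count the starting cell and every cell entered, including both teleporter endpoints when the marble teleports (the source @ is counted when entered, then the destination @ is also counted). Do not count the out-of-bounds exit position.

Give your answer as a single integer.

Answer: 6

Derivation:
Step 1: enter (0,5), '.' pass, move down to (1,5)
Step 2: enter (1,5), '.' pass, move down to (2,5)
Step 3: enter (2,5), '.' pass, move down to (3,5)
Step 4: enter (3,5), '.' pass, move down to (4,5)
Step 5: enter (4,5), '.' pass, move down to (5,5)
Step 6: enter (5,5), '.' pass, move down to (6,5)
Step 7: at (6,5) — EXIT via bottom edge, pos 5
Path length (cell visits): 6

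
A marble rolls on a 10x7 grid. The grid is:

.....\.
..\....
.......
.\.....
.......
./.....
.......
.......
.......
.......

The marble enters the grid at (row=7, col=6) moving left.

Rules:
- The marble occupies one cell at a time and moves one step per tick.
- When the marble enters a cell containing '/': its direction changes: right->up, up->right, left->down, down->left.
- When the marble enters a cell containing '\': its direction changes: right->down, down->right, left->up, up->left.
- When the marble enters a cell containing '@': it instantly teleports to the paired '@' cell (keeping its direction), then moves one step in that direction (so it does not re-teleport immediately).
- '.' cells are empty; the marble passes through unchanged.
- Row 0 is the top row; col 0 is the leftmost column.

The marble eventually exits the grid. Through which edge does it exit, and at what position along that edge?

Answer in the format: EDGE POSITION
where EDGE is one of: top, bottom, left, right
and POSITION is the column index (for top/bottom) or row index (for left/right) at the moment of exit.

Answer: left 7

Derivation:
Step 1: enter (7,6), '.' pass, move left to (7,5)
Step 2: enter (7,5), '.' pass, move left to (7,4)
Step 3: enter (7,4), '.' pass, move left to (7,3)
Step 4: enter (7,3), '.' pass, move left to (7,2)
Step 5: enter (7,2), '.' pass, move left to (7,1)
Step 6: enter (7,1), '.' pass, move left to (7,0)
Step 7: enter (7,0), '.' pass, move left to (7,-1)
Step 8: at (7,-1) — EXIT via left edge, pos 7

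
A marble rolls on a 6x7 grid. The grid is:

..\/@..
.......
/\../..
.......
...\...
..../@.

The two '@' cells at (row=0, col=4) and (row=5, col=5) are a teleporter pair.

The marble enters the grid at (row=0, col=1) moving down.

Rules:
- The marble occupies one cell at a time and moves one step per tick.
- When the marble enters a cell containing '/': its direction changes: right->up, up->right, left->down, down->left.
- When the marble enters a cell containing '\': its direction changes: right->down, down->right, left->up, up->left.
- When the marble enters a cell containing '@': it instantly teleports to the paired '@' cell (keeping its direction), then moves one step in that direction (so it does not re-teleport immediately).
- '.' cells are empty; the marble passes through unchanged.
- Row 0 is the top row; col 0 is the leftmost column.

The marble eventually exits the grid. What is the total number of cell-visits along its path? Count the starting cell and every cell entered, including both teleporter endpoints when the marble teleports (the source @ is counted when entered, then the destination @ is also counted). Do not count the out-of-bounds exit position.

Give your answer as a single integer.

Answer: 14

Derivation:
Step 1: enter (0,1), '.' pass, move down to (1,1)
Step 2: enter (1,1), '.' pass, move down to (2,1)
Step 3: enter (2,1), '\' deflects down->right, move right to (2,2)
Step 4: enter (2,2), '.' pass, move right to (2,3)
Step 5: enter (2,3), '.' pass, move right to (2,4)
Step 6: enter (2,4), '/' deflects right->up, move up to (1,4)
Step 7: enter (1,4), '.' pass, move up to (0,4)
Step 8: enter (0,4), '@' teleport (0,4)->(5,5), also enter (5,5), move up to (4,5)
Step 9: enter (4,5), '.' pass, move up to (3,5)
Step 10: enter (3,5), '.' pass, move up to (2,5)
Step 11: enter (2,5), '.' pass, move up to (1,5)
Step 12: enter (1,5), '.' pass, move up to (0,5)
Step 13: enter (0,5), '.' pass, move up to (-1,5)
Step 14: at (-1,5) — EXIT via top edge, pos 5
Path length (cell visits): 14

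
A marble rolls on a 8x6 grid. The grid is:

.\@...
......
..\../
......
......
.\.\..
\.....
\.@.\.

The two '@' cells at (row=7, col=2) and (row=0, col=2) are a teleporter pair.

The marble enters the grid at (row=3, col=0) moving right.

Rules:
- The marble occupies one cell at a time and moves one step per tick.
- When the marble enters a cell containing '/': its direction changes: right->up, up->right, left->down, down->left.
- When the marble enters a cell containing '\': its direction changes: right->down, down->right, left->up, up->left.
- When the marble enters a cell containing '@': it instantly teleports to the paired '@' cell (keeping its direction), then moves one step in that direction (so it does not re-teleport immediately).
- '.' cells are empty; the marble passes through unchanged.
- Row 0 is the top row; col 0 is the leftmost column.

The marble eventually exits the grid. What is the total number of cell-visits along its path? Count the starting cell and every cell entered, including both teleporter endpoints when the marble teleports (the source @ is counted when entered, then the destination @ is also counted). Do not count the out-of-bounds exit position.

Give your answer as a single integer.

Step 1: enter (3,0), '.' pass, move right to (3,1)
Step 2: enter (3,1), '.' pass, move right to (3,2)
Step 3: enter (3,2), '.' pass, move right to (3,3)
Step 4: enter (3,3), '.' pass, move right to (3,4)
Step 5: enter (3,4), '.' pass, move right to (3,5)
Step 6: enter (3,5), '.' pass, move right to (3,6)
Step 7: at (3,6) — EXIT via right edge, pos 3
Path length (cell visits): 6

Answer: 6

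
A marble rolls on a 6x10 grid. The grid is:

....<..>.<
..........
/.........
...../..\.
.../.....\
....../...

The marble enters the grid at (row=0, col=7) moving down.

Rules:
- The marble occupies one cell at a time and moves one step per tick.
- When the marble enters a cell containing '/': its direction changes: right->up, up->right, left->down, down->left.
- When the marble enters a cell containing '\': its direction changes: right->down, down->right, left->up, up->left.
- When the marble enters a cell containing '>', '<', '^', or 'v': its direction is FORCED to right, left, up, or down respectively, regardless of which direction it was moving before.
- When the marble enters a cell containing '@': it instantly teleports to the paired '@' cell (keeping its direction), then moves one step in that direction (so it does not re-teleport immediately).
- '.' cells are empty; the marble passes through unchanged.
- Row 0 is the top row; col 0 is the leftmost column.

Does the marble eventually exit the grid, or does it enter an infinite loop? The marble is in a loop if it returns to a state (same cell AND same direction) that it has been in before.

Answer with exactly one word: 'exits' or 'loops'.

Answer: loops

Derivation:
Step 1: enter (0,7), '>' forces down->right, move right to (0,8)
Step 2: enter (0,8), '.' pass, move right to (0,9)
Step 3: enter (0,9), '<' forces right->left, move left to (0,8)
Step 4: enter (0,8), '.' pass, move left to (0,7)
Step 5: enter (0,7), '>' forces left->right, move right to (0,8)
Step 6: at (0,8) dir=right — LOOP DETECTED (seen before)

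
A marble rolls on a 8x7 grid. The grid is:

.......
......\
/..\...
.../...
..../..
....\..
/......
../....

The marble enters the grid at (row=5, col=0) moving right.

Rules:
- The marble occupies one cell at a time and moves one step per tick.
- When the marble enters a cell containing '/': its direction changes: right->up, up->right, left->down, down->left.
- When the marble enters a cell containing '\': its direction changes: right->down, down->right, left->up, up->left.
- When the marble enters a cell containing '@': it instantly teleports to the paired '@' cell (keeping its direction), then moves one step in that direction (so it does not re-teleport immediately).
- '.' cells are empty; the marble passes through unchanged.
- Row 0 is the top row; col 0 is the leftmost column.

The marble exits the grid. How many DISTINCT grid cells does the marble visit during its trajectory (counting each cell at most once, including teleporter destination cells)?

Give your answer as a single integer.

Step 1: enter (5,0), '.' pass, move right to (5,1)
Step 2: enter (5,1), '.' pass, move right to (5,2)
Step 3: enter (5,2), '.' pass, move right to (5,3)
Step 4: enter (5,3), '.' pass, move right to (5,4)
Step 5: enter (5,4), '\' deflects right->down, move down to (6,4)
Step 6: enter (6,4), '.' pass, move down to (7,4)
Step 7: enter (7,4), '.' pass, move down to (8,4)
Step 8: at (8,4) — EXIT via bottom edge, pos 4
Distinct cells visited: 7 (path length 7)

Answer: 7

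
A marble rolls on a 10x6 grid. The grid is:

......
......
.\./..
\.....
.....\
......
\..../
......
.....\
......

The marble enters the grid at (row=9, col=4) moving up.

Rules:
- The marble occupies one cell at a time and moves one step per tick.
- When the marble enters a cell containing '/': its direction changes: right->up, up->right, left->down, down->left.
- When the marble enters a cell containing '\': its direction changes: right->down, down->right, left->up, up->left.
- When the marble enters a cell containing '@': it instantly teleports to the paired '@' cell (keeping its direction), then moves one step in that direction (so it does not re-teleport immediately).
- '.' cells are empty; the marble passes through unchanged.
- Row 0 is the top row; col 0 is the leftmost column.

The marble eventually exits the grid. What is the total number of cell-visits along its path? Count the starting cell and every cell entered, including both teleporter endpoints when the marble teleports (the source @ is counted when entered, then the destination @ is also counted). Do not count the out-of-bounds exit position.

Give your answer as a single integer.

Answer: 10

Derivation:
Step 1: enter (9,4), '.' pass, move up to (8,4)
Step 2: enter (8,4), '.' pass, move up to (7,4)
Step 3: enter (7,4), '.' pass, move up to (6,4)
Step 4: enter (6,4), '.' pass, move up to (5,4)
Step 5: enter (5,4), '.' pass, move up to (4,4)
Step 6: enter (4,4), '.' pass, move up to (3,4)
Step 7: enter (3,4), '.' pass, move up to (2,4)
Step 8: enter (2,4), '.' pass, move up to (1,4)
Step 9: enter (1,4), '.' pass, move up to (0,4)
Step 10: enter (0,4), '.' pass, move up to (-1,4)
Step 11: at (-1,4) — EXIT via top edge, pos 4
Path length (cell visits): 10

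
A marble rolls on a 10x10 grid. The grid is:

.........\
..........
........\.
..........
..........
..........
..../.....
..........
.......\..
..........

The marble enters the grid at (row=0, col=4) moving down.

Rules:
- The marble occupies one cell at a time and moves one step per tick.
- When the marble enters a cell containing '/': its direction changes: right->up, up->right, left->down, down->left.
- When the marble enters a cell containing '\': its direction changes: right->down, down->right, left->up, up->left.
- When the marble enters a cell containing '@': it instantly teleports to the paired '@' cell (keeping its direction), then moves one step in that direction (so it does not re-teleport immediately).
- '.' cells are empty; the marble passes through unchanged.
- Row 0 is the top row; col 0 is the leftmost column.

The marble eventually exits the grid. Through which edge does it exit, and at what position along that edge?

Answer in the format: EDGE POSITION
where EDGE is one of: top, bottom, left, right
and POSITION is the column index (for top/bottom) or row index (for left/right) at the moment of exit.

Answer: left 6

Derivation:
Step 1: enter (0,4), '.' pass, move down to (1,4)
Step 2: enter (1,4), '.' pass, move down to (2,4)
Step 3: enter (2,4), '.' pass, move down to (3,4)
Step 4: enter (3,4), '.' pass, move down to (4,4)
Step 5: enter (4,4), '.' pass, move down to (5,4)
Step 6: enter (5,4), '.' pass, move down to (6,4)
Step 7: enter (6,4), '/' deflects down->left, move left to (6,3)
Step 8: enter (6,3), '.' pass, move left to (6,2)
Step 9: enter (6,2), '.' pass, move left to (6,1)
Step 10: enter (6,1), '.' pass, move left to (6,0)
Step 11: enter (6,0), '.' pass, move left to (6,-1)
Step 12: at (6,-1) — EXIT via left edge, pos 6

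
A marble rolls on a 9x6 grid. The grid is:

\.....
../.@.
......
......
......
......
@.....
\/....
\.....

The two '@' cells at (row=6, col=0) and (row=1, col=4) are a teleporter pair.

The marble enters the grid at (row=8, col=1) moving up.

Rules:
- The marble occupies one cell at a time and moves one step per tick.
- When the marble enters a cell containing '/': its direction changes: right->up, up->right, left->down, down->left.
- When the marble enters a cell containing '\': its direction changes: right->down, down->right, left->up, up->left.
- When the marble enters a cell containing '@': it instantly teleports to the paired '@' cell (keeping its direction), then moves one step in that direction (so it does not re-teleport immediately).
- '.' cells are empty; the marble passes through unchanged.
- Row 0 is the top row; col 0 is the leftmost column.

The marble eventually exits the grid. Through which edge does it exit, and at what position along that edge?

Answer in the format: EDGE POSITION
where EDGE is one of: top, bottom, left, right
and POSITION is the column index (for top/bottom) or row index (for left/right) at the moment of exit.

Step 1: enter (8,1), '.' pass, move up to (7,1)
Step 2: enter (7,1), '/' deflects up->right, move right to (7,2)
Step 3: enter (7,2), '.' pass, move right to (7,3)
Step 4: enter (7,3), '.' pass, move right to (7,4)
Step 5: enter (7,4), '.' pass, move right to (7,5)
Step 6: enter (7,5), '.' pass, move right to (7,6)
Step 7: at (7,6) — EXIT via right edge, pos 7

Answer: right 7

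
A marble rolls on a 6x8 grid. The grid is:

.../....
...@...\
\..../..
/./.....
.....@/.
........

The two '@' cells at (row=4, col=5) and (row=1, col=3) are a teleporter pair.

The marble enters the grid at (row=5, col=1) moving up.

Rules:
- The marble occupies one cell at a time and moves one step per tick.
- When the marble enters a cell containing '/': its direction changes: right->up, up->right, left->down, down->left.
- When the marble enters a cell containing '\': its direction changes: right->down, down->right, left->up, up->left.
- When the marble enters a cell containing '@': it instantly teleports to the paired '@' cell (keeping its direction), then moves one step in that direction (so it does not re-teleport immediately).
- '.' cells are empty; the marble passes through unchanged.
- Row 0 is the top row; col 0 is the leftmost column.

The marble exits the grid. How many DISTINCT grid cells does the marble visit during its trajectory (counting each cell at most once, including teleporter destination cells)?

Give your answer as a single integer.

Step 1: enter (5,1), '.' pass, move up to (4,1)
Step 2: enter (4,1), '.' pass, move up to (3,1)
Step 3: enter (3,1), '.' pass, move up to (2,1)
Step 4: enter (2,1), '.' pass, move up to (1,1)
Step 5: enter (1,1), '.' pass, move up to (0,1)
Step 6: enter (0,1), '.' pass, move up to (-1,1)
Step 7: at (-1,1) — EXIT via top edge, pos 1
Distinct cells visited: 6 (path length 6)

Answer: 6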